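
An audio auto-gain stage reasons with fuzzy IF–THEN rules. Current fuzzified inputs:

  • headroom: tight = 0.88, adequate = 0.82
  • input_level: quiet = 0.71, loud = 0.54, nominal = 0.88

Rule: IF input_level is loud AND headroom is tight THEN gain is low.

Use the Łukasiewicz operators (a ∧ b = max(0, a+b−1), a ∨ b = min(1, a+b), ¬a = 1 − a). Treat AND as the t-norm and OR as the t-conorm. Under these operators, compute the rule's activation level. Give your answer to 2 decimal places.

0.42

firing strength: loud=0.54, tight=0.88; AND[max(0, a+b−1)] → w = 0.42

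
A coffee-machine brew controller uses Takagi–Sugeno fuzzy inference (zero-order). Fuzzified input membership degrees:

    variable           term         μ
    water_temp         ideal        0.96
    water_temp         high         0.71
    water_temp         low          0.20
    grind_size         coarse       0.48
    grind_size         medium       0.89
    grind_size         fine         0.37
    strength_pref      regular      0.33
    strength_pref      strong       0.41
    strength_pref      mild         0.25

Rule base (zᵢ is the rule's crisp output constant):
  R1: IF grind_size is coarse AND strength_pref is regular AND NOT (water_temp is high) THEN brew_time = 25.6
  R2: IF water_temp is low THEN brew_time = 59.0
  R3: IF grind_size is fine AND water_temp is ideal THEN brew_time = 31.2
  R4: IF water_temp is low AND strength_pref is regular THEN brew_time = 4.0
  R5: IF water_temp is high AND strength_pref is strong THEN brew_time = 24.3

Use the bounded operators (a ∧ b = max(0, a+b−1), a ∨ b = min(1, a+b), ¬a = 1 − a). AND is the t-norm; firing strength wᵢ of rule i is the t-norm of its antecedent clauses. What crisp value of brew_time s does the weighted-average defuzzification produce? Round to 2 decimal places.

38.48

R1 (z=25.6): coarse=0.48, regular=0.33, ¬high=1−0.71=0.29; AND[max(0, a+b−1)] → w = 0.00
R2 (z=59.0): low=0.20 → w = 0.20
R3 (z=31.2): fine=0.37, ideal=0.96; AND[max(0, a+b−1)] → w = 0.33
R4 (z=4.0): low=0.20, regular=0.33; AND[max(0, a+b−1)] → w = 0.00
R5 (z=24.3): high=0.71, strong=0.41; AND[max(0, a+b−1)] → w = 0.12
Weighted average = (0.00·25.6 + 0.20·59.0 + 0.33·31.2 + 0.00·4.0 + 0.12·24.3) / (0.00 + 0.20 + 0.33 + 0.00 + 0.12)
  = 25.0120 / 0.6500 = 38.48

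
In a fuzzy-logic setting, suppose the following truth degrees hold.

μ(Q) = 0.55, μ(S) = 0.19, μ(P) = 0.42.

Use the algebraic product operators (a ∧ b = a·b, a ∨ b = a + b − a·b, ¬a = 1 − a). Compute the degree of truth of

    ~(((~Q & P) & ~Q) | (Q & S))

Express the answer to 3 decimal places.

~Q = 1 − 0.5500 = 0.4500
~Q & P = a·b on (0.4500, 0.4200) = 0.1890
~Q = 1 − 0.5500 = 0.4500
(~Q & P) & ~Q = a·b on (0.1890, 0.4500) = 0.0850
Q & S = a·b on (0.5500, 0.1900) = 0.1045
((~Q & P) & ~Q) | (Q & S) = a + b − a·b on (0.0850, 0.1045) = 0.1807
~(((~Q & P) & ~Q) | (Q & S)) = 1 − 0.1807 = 0.8193

0.819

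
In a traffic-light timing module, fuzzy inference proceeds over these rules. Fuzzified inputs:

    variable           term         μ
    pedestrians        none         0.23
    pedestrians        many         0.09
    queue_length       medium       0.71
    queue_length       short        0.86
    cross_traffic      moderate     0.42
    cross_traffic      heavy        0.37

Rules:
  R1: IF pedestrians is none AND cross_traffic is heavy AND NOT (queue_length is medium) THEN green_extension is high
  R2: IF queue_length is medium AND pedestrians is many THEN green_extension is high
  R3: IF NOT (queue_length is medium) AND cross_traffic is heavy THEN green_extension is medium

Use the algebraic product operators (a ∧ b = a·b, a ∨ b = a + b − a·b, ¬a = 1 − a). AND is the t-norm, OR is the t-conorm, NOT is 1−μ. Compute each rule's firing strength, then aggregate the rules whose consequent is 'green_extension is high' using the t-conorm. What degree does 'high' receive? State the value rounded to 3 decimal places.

0.087

R1: none=0.23, heavy=0.37, ¬medium=1−0.71=0.29; AND[a·b] → w = 0.0247
R2: medium=0.71, many=0.09; AND[a·b] → w = 0.0639
R3: ¬medium=1−0.71=0.29, heavy=0.37; AND[a·b] → w = 0.1073
Rules with consequent 'high': {R1, R2} → strengths 0.0247, 0.0639
Aggregate via t-conorm [a + b − a·b]: 0.0870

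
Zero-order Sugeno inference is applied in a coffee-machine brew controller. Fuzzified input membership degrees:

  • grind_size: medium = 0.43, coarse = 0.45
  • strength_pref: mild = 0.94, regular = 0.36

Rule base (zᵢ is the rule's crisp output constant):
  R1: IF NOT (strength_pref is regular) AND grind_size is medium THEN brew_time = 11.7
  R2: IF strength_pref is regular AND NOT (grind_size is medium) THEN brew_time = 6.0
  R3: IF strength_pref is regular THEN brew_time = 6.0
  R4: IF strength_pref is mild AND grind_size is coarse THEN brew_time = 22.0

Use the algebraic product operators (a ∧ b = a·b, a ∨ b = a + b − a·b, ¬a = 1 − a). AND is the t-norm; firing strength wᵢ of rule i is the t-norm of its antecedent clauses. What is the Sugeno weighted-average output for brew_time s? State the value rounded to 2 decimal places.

R1 (z=11.7): ¬regular=1−0.36=0.64, medium=0.43; AND[a·b] → w = 0.2752
R2 (z=6.0): regular=0.36, ¬medium=1−0.43=0.57; AND[a·b] → w = 0.2052
R3 (z=6.0): regular=0.36 → w = 0.3600
R4 (z=22.0): mild=0.94, coarse=0.45; AND[a·b] → w = 0.4230
Weighted average = (0.2752·11.7 + 0.2052·6.0 + 0.3600·6.0 + 0.4230·22.0) / (0.2752 + 0.2052 + 0.3600 + 0.4230)
  = 15.9170 / 1.2634 = 12.60

12.60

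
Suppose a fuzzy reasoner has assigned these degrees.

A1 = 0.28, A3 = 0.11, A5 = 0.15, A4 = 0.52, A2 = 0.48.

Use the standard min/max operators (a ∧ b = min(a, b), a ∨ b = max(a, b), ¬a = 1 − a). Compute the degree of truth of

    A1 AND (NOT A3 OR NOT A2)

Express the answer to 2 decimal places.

NOT A3 = 1 − 0.11 = 0.89
NOT A2 = 1 − 0.48 = 0.52
NOT A3 OR NOT A2 = max(a, b) on (0.89, 0.52) = 0.89
A1 AND (NOT A3 OR NOT A2) = min(a, b) on (0.28, 0.89) = 0.28

0.28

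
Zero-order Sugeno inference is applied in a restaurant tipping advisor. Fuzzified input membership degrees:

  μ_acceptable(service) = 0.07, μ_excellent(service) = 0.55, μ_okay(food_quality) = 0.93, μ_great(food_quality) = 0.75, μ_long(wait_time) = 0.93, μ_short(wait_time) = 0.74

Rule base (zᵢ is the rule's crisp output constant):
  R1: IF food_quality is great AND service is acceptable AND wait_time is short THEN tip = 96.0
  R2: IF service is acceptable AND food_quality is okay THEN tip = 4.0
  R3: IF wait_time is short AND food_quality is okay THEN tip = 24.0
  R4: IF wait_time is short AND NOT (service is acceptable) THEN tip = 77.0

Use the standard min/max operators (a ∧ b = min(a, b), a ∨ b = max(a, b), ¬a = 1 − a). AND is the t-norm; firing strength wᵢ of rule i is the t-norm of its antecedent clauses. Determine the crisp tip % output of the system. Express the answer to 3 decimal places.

R1 (z=96.0): great=0.75, acceptable=0.07, short=0.74; AND[min(a, b)] → w = 0.07
R2 (z=4.0): acceptable=0.07, okay=0.93; AND[min(a, b)] → w = 0.07
R3 (z=24.0): short=0.74, okay=0.93; AND[min(a, b)] → w = 0.74
R4 (z=77.0): short=0.74, ¬acceptable=1−0.07=0.93; AND[min(a, b)] → w = 0.74
Weighted average = (0.07·96.0 + 0.07·4.0 + 0.74·24.0 + 0.74·77.0) / (0.07 + 0.07 + 0.74 + 0.74)
  = 81.7400 / 1.6200 = 50.457

50.457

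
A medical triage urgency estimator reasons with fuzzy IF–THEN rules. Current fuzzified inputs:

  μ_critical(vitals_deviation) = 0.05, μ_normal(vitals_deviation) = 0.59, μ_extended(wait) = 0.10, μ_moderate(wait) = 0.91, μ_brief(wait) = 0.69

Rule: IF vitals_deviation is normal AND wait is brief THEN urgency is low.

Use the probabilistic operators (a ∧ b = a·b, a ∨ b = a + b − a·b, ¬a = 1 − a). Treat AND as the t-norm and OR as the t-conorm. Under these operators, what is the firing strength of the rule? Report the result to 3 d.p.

0.407

firing strength: normal=0.59, brief=0.69; AND[a·b] → w = 0.4071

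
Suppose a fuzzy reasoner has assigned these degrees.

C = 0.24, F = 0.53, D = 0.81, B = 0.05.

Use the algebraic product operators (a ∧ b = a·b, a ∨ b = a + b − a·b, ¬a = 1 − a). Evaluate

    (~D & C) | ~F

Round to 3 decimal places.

~D = 1 − 0.8100 = 0.1900
~D & C = a·b on (0.1900, 0.2400) = 0.0456
~F = 1 − 0.5300 = 0.4700
(~D & C) | ~F = a + b − a·b on (0.0456, 0.4700) = 0.4942

0.494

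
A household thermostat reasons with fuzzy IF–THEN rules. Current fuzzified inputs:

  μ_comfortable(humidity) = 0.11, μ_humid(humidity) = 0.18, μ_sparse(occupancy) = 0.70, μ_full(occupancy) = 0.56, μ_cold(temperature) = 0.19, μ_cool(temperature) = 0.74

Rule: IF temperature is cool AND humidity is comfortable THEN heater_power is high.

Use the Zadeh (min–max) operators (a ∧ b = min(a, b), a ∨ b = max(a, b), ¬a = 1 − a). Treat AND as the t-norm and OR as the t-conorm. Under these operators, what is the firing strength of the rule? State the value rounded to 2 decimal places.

0.11

firing strength: cool=0.74, comfortable=0.11; AND[min(a, b)] → w = 0.11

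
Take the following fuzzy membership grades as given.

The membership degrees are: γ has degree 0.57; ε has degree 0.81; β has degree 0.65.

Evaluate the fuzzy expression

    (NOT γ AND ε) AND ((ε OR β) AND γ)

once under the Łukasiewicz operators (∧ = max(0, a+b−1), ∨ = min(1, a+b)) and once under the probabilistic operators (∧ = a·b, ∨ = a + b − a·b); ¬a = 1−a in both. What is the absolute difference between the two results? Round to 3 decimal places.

0.185

Under Łukasiewicz:
  NOT γ = 1 − 0.57 = 0.43
  NOT γ AND ε = max(0, a+b−1) on (0.43, 0.81) = 0.24
  ε OR β = min(1, a+b) on (0.81, 0.65) = 1.00
  (ε OR β) AND γ = max(0, a+b−1) on (1.00, 0.57) = 0.57
  (NOT γ AND ε) AND ((ε OR β) AND γ) = max(0, a+b−1) on (0.24, 0.57) = 0.00
  → value = 0.0000
Under probabilistic:
  NOT γ = 1 − 0.5700 = 0.4300
  NOT γ AND ε = a·b on (0.4300, 0.8100) = 0.3483
  ε OR β = a + b − a·b on (0.8100, 0.6500) = 0.9335
  (ε OR β) AND γ = a·b on (0.9335, 0.5700) = 0.5321
  (NOT γ AND ε) AND ((ε OR β) AND γ) = a·b on (0.3483, 0.5321) = 0.1853
  → value = 0.1853
|0.0000 − 0.1853| = 0.185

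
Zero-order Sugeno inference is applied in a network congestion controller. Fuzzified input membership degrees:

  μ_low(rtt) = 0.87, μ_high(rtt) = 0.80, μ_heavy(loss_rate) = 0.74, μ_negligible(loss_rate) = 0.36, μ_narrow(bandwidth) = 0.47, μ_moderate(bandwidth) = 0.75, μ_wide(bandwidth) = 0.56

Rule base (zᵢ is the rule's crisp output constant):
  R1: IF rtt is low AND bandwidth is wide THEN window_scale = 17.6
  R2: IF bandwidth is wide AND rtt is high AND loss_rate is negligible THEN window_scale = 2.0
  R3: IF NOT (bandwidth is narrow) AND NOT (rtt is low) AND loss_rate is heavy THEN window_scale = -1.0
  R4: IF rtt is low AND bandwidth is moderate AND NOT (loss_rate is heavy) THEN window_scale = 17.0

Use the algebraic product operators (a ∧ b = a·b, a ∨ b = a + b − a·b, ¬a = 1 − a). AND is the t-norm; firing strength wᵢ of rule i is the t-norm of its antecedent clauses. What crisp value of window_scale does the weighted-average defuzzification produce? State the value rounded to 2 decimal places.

13.50

R1 (z=17.6): low=0.87, wide=0.56; AND[a·b] → w = 0.4872
R2 (z=2.0): wide=0.56, high=0.80, negligible=0.36; AND[a·b] → w = 0.1613
R3 (z=-1.0): ¬narrow=1−0.47=0.53, ¬low=1−0.87=0.13, heavy=0.74; AND[a·b] → w = 0.0510
R4 (z=17.0): low=0.87, moderate=0.75, ¬heavy=1−0.74=0.26; AND[a·b] → w = 0.1696
Weighted average = (0.4872·17.6 + 0.1613·2.0 + 0.0510·-1.0 + 0.1696·17.0) / (0.4872 + 0.1613 + 0.0510 + 0.1696)
  = 11.7303 / 0.8691 = 13.50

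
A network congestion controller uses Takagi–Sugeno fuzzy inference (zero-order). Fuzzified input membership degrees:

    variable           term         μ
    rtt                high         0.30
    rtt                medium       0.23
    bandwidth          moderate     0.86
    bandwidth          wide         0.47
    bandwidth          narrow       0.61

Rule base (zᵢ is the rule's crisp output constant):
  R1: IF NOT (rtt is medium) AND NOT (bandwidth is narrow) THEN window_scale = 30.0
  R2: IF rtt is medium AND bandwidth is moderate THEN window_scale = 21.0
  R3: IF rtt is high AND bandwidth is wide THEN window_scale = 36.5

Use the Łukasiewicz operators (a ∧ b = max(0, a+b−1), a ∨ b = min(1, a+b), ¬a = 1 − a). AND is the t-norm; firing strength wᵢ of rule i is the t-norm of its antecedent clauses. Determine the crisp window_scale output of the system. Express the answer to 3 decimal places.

R1 (z=30.0): ¬medium=1−0.23=0.77, ¬narrow=1−0.61=0.39; AND[max(0, a+b−1)] → w = 0.16
R2 (z=21.0): medium=0.23, moderate=0.86; AND[max(0, a+b−1)] → w = 0.09
R3 (z=36.5): high=0.30, wide=0.47; AND[max(0, a+b−1)] → w = 0.00
Weighted average = (0.16·30.0 + 0.09·21.0 + 0.00·36.5) / (0.16 + 0.09 + 0.00)
  = 6.6900 / 0.2500 = 26.760

26.760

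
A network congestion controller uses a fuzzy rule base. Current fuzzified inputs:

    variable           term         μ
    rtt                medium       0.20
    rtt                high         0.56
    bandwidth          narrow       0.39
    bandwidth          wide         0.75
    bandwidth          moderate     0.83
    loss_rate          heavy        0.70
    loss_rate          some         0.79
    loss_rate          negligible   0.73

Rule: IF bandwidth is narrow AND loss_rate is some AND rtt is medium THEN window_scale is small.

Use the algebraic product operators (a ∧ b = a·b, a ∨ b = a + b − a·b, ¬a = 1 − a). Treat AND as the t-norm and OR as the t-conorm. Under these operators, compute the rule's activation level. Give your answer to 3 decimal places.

0.062

firing strength: narrow=0.39, some=0.79, medium=0.20; AND[a·b] → w = 0.0616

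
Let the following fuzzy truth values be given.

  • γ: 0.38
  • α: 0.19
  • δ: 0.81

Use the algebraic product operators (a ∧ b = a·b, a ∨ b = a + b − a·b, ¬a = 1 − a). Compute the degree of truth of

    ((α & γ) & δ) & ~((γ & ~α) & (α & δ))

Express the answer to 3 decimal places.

0.056

α & γ = a·b on (0.1900, 0.3800) = 0.0722
(α & γ) & δ = a·b on (0.0722, 0.8100) = 0.0585
~α = 1 − 0.1900 = 0.8100
γ & ~α = a·b on (0.3800, 0.8100) = 0.3078
α & δ = a·b on (0.1900, 0.8100) = 0.1539
(γ & ~α) & (α & δ) = a·b on (0.3078, 0.1539) = 0.0474
~((γ & ~α) & (α & δ)) = 1 − 0.0474 = 0.9526
((α & γ) & δ) & ~((γ & ~α) & (α & δ)) = a·b on (0.0585, 0.9526) = 0.0557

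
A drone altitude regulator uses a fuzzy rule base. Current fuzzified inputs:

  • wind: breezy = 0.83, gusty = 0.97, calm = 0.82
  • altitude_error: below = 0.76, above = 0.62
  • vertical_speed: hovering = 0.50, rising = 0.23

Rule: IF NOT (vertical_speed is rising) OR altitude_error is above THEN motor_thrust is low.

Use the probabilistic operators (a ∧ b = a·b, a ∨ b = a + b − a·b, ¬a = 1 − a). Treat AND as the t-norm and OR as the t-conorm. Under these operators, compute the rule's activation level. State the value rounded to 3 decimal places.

0.913

firing strength: ¬rising=1−0.23=0.77, above=0.62; OR[a + b − a·b] → w = 0.9126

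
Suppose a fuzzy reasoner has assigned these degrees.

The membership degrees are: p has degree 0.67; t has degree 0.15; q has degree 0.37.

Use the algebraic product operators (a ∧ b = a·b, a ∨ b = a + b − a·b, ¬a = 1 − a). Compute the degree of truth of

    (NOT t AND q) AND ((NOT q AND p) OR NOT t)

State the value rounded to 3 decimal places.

NOT t = 1 − 0.1500 = 0.8500
NOT t AND q = a·b on (0.8500, 0.3700) = 0.3145
NOT q = 1 − 0.3700 = 0.6300
NOT q AND p = a·b on (0.6300, 0.6700) = 0.4221
NOT t = 1 − 0.1500 = 0.8500
(NOT q AND p) OR NOT t = a + b − a·b on (0.4221, 0.8500) = 0.9133
(NOT t AND q) AND ((NOT q AND p) OR NOT t) = a·b on (0.3145, 0.9133) = 0.2872

0.287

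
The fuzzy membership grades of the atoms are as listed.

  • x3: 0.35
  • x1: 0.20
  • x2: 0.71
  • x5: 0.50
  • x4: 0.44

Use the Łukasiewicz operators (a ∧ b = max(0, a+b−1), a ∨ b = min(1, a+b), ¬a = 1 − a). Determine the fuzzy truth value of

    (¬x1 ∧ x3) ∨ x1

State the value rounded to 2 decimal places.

¬x1 = 1 − 0.20 = 0.80
¬x1 ∧ x3 = max(0, a+b−1) on (0.80, 0.35) = 0.15
(¬x1 ∧ x3) ∨ x1 = min(1, a+b) on (0.15, 0.20) = 0.35

0.35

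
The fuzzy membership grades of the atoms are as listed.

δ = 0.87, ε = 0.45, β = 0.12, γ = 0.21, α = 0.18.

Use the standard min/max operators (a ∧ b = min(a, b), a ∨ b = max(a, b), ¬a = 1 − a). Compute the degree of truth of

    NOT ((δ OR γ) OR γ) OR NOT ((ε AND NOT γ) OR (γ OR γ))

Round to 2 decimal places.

δ OR γ = max(a, b) on (0.87, 0.21) = 0.87
(δ OR γ) OR γ = max(a, b) on (0.87, 0.21) = 0.87
NOT ((δ OR γ) OR γ) = 1 − 0.87 = 0.13
NOT γ = 1 − 0.21 = 0.79
ε AND NOT γ = min(a, b) on (0.45, 0.79) = 0.45
γ OR γ = max(a, b) on (0.21, 0.21) = 0.21
(ε AND NOT γ) OR (γ OR γ) = max(a, b) on (0.45, 0.21) = 0.45
NOT ((ε AND NOT γ) OR (γ OR γ)) = 1 − 0.45 = 0.55
NOT ((δ OR γ) OR γ) OR NOT ((ε AND NOT γ) OR (γ OR γ)) = max(a, b) on (0.13, 0.55) = 0.55

0.55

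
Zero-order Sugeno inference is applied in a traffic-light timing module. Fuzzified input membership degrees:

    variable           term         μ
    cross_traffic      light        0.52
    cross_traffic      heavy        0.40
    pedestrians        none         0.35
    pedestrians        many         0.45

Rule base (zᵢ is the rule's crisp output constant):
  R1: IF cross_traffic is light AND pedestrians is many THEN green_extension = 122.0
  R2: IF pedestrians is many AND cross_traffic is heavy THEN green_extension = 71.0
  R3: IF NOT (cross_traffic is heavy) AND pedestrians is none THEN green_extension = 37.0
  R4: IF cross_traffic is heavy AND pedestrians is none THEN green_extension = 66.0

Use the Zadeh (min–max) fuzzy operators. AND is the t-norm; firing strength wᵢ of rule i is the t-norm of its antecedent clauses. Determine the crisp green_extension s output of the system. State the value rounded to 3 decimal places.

R1 (z=122.0): light=0.52, many=0.45; AND[min(a, b)] → w = 0.45
R2 (z=71.0): many=0.45, heavy=0.40; AND[min(a, b)] → w = 0.40
R3 (z=37.0): ¬heavy=1−0.40=0.60, none=0.35; AND[min(a, b)] → w = 0.35
R4 (z=66.0): heavy=0.40, none=0.35; AND[min(a, b)] → w = 0.35
Weighted average = (0.45·122.0 + 0.40·71.0 + 0.35·37.0 + 0.35·66.0) / (0.45 + 0.40 + 0.35 + 0.35)
  = 119.3500 / 1.5500 = 77.000

77.000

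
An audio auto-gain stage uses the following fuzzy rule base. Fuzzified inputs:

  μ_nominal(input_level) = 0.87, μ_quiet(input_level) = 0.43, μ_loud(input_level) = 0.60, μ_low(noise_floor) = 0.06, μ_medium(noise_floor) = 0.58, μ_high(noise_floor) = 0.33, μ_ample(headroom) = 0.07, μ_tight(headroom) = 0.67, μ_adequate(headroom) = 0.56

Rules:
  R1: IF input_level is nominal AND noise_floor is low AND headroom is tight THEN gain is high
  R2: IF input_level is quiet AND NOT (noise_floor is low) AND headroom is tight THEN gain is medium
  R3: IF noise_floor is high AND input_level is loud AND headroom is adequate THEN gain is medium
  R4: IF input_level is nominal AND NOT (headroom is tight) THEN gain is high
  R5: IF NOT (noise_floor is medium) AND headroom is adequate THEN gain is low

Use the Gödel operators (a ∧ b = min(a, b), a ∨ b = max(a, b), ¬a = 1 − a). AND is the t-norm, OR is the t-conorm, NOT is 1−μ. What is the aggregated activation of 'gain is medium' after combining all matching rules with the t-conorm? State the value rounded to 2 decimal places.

0.43

R1: nominal=0.87, low=0.06, tight=0.67; AND[min(a, b)] → w = 0.06
R2: quiet=0.43, ¬low=1−0.06=0.94, tight=0.67; AND[min(a, b)] → w = 0.43
R3: high=0.33, loud=0.60, adequate=0.56; AND[min(a, b)] → w = 0.33
R4: nominal=0.87, ¬tight=1−0.67=0.33; AND[min(a, b)] → w = 0.33
R5: ¬medium=1−0.58=0.42, adequate=0.56; AND[min(a, b)] → w = 0.42
Rules with consequent 'medium': {R2, R3} → strengths 0.43, 0.33
Aggregate via t-conorm [max(a, b)]: 0.43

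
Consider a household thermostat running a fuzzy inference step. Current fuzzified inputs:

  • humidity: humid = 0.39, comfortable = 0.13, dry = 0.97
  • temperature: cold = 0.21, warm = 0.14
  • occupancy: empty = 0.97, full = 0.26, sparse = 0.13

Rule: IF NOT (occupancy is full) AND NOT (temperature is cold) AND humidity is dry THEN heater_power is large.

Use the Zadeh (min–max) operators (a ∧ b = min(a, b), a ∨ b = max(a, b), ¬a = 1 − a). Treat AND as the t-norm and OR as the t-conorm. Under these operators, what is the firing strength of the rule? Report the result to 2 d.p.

0.74

firing strength: ¬full=1−0.26=0.74, ¬cold=1−0.21=0.79, dry=0.97; AND[min(a, b)] → w = 0.74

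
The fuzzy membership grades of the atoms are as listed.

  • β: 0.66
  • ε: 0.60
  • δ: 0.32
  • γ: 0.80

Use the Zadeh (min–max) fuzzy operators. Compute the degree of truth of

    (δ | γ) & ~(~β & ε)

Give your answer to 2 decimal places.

0.66

δ | γ = max(a, b) on (0.32, 0.80) = 0.80
~β = 1 − 0.66 = 0.34
~β & ε = min(a, b) on (0.34, 0.60) = 0.34
~(~β & ε) = 1 − 0.34 = 0.66
(δ | γ) & ~(~β & ε) = min(a, b) on (0.80, 0.66) = 0.66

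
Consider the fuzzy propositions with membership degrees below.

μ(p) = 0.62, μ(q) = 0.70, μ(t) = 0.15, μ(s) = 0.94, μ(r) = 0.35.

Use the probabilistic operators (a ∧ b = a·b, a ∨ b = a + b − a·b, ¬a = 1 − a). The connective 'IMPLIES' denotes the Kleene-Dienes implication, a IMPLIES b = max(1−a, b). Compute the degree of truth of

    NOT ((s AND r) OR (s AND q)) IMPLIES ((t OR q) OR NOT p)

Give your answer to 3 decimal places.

0.842

s AND r = a·b on (0.9400, 0.3500) = 0.3290
s AND q = a·b on (0.9400, 0.7000) = 0.6580
(s AND r) OR (s AND q) = a + b − a·b on (0.3290, 0.6580) = 0.7705
NOT ((s AND r) OR (s AND q)) = 1 − 0.7705 = 0.2295
t OR q = a + b − a·b on (0.1500, 0.7000) = 0.7450
NOT p = 1 − 0.6200 = 0.3800
(t OR q) OR NOT p = a + b − a·b on (0.7450, 0.3800) = 0.8419
NOT ((s AND r) OR (s AND q)) IMPLIES ((t OR q) OR NOT p)  [Kleene-Dienes: max(1−a, b)] with a=0.2295, b=0.8419 → 0.8419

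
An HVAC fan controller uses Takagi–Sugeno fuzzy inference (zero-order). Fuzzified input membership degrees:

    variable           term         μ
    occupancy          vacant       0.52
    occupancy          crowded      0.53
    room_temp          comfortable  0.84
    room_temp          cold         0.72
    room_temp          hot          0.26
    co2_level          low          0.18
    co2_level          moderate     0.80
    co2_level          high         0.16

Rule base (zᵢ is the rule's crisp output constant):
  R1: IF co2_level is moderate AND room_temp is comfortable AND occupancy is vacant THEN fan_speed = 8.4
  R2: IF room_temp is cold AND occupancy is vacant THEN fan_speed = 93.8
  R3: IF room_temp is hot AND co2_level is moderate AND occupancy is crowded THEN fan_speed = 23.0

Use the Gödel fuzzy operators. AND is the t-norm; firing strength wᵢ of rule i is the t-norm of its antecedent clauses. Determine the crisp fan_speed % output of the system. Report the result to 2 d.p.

45.48

R1 (z=8.4): moderate=0.80, comfortable=0.84, vacant=0.52; AND[min(a, b)] → w = 0.52
R2 (z=93.8): cold=0.72, vacant=0.52; AND[min(a, b)] → w = 0.52
R3 (z=23.0): hot=0.26, moderate=0.80, crowded=0.53; AND[min(a, b)] → w = 0.26
Weighted average = (0.52·8.4 + 0.52·93.8 + 0.26·23.0) / (0.52 + 0.52 + 0.26)
  = 59.1240 / 1.3000 = 45.48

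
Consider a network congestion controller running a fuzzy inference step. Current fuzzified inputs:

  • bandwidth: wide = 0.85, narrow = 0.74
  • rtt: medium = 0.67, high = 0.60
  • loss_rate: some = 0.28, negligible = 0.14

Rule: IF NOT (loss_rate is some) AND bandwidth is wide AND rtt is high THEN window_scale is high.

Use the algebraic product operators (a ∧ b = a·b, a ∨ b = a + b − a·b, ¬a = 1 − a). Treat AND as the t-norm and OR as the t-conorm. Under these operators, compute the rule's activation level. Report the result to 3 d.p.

0.367

firing strength: ¬some=1−0.28=0.72, wide=0.85, high=0.60; AND[a·b] → w = 0.3672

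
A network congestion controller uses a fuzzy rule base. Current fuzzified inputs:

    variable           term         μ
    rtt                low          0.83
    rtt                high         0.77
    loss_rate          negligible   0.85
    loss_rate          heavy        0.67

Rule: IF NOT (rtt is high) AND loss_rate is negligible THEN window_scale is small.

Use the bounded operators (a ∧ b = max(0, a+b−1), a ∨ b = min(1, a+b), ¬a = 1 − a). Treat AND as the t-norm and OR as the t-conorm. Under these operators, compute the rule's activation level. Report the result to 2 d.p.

firing strength: ¬high=1−0.77=0.23, negligible=0.85; AND[max(0, a+b−1)] → w = 0.08

0.08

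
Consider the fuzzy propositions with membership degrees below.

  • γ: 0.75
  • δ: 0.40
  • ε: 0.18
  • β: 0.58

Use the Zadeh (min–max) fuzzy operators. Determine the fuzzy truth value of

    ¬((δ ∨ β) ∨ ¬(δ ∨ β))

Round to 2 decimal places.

0.42

δ ∨ β = max(a, b) on (0.40, 0.58) = 0.58
δ ∨ β = max(a, b) on (0.40, 0.58) = 0.58
¬(δ ∨ β) = 1 − 0.58 = 0.42
(δ ∨ β) ∨ ¬(δ ∨ β) = max(a, b) on (0.58, 0.42) = 0.58
¬((δ ∨ β) ∨ ¬(δ ∨ β)) = 1 − 0.58 = 0.42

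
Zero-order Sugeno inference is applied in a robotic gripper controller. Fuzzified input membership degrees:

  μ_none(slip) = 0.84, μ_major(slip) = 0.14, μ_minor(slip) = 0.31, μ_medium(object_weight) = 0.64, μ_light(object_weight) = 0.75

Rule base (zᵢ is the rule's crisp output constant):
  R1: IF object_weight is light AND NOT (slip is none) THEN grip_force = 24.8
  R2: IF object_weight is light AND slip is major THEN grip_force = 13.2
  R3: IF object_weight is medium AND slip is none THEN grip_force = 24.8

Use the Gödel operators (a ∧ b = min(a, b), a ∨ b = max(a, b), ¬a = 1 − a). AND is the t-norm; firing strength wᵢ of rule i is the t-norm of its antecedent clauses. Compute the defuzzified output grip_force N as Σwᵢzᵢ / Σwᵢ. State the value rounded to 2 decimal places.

23.07

R1 (z=24.8): light=0.75, ¬none=1−0.84=0.16; AND[min(a, b)] → w = 0.16
R2 (z=13.2): light=0.75, major=0.14; AND[min(a, b)] → w = 0.14
R3 (z=24.8): medium=0.64, none=0.84; AND[min(a, b)] → w = 0.64
Weighted average = (0.16·24.8 + 0.14·13.2 + 0.64·24.8) / (0.16 + 0.14 + 0.64)
  = 21.6880 / 0.9400 = 23.07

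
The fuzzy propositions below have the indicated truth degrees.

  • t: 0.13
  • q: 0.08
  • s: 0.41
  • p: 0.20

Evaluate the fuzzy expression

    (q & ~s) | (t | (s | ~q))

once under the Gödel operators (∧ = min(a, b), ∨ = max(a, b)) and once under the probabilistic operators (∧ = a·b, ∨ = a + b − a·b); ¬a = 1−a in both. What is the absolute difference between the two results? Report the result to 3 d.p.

Under Gödel:
  ~s = 1 − 0.41 = 0.59
  q & ~s = min(a, b) on (0.08, 0.59) = 0.08
  ~q = 1 − 0.08 = 0.92
  s | ~q = max(a, b) on (0.41, 0.92) = 0.92
  t | (s | ~q) = max(a, b) on (0.13, 0.92) = 0.92
  (q & ~s) | (t | (s | ~q)) = max(a, b) on (0.08, 0.92) = 0.92
  → value = 0.9200
Under probabilistic:
  ~s = 1 − 0.4100 = 0.5900
  q & ~s = a·b on (0.0800, 0.5900) = 0.0472
  ~q = 1 − 0.0800 = 0.9200
  s | ~q = a + b − a·b on (0.4100, 0.9200) = 0.9528
  t | (s | ~q) = a + b − a·b on (0.1300, 0.9528) = 0.9589
  (q & ~s) | (t | (s | ~q)) = a + b − a·b on (0.0472, 0.9589) = 0.9609
  → value = 0.9609
|0.9200 − 0.9609| = 0.041

0.041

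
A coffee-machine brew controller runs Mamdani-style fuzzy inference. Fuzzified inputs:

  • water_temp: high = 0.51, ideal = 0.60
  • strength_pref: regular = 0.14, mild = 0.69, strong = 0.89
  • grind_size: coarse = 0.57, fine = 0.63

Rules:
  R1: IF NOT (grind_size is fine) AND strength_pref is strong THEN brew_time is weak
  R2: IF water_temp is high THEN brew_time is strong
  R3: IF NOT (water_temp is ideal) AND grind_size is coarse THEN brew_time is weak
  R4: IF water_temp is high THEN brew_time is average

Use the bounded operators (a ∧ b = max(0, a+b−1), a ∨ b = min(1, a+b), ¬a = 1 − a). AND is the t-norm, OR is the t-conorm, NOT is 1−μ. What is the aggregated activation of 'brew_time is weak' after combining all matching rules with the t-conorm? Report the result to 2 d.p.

0.26

R1: ¬fine=1−0.63=0.37, strong=0.89; AND[max(0, a+b−1)] → w = 0.26
R2: high=0.51 → w = 0.51
R3: ¬ideal=1−0.60=0.40, coarse=0.57; AND[max(0, a+b−1)] → w = 0.00
R4: high=0.51 → w = 0.51
Rules with consequent 'weak': {R1, R3} → strengths 0.26, 0.00
Aggregate via t-conorm [min(1, a+b)]: 0.26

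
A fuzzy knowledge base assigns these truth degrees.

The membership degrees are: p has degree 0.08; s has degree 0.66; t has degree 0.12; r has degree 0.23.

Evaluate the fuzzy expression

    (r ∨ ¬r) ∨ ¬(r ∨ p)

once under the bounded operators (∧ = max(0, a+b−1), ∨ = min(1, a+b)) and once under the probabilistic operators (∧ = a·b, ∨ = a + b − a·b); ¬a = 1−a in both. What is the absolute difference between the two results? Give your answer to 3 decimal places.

0.052

Under bounded:
  ¬r = 1 − 0.23 = 0.77
  r ∨ ¬r = min(1, a+b) on (0.23, 0.77) = 1.00
  r ∨ p = min(1, a+b) on (0.23, 0.08) = 0.31
  ¬(r ∨ p) = 1 − 0.31 = 0.69
  (r ∨ ¬r) ∨ ¬(r ∨ p) = min(1, a+b) on (1.00, 0.69) = 1.00
  → value = 1.0000
Under probabilistic:
  ¬r = 1 − 0.2300 = 0.7700
  r ∨ ¬r = a + b − a·b on (0.2300, 0.7700) = 0.8229
  r ∨ p = a + b − a·b on (0.2300, 0.0800) = 0.2916
  ¬(r ∨ p) = 1 − 0.2916 = 0.7084
  (r ∨ ¬r) ∨ ¬(r ∨ p) = a + b − a·b on (0.8229, 0.7084) = 0.9484
  → value = 0.9484
|1.0000 − 0.9484| = 0.052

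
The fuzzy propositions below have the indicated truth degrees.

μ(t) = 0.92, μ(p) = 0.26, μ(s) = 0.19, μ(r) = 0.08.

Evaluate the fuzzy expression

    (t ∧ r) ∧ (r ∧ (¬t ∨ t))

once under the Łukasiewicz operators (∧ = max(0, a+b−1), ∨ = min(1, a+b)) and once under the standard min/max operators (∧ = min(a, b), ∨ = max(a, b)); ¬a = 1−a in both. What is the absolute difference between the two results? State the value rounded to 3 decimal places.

0.080

Under Łukasiewicz:
  t ∧ r = max(0, a+b−1) on (0.92, 0.08) = 0.00
  ¬t = 1 − 0.92 = 0.08
  ¬t ∨ t = min(1, a+b) on (0.08, 0.92) = 1.00
  r ∧ (¬t ∨ t) = max(0, a+b−1) on (0.08, 1.00) = 0.08
  (t ∧ r) ∧ (r ∧ (¬t ∨ t)) = max(0, a+b−1) on (0.00, 0.08) = 0.00
  → value = 0.0000
Under standard min/max:
  t ∧ r = min(a, b) on (0.92, 0.08) = 0.08
  ¬t = 1 − 0.92 = 0.08
  ¬t ∨ t = max(a, b) on (0.08, 0.92) = 0.92
  r ∧ (¬t ∨ t) = min(a, b) on (0.08, 0.92) = 0.08
  (t ∧ r) ∧ (r ∧ (¬t ∨ t)) = min(a, b) on (0.08, 0.08) = 0.08
  → value = 0.0800
|0.0000 − 0.0800| = 0.080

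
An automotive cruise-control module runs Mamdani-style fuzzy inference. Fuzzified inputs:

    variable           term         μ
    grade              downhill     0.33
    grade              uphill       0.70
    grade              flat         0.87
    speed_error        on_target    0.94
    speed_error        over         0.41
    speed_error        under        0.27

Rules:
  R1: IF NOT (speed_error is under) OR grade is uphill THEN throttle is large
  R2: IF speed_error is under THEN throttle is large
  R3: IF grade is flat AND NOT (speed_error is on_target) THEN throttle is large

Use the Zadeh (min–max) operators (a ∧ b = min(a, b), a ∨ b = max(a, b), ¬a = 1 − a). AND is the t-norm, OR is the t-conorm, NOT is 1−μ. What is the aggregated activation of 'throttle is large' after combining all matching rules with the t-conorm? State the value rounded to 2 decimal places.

0.73

R1: ¬under=1−0.27=0.73, uphill=0.70; OR[max(a, b)] → w = 0.73
R2: under=0.27 → w = 0.27
R3: flat=0.87, ¬on_target=1−0.94=0.06; AND[min(a, b)] → w = 0.06
Rules with consequent 'large': {R1, R2, R3} → strengths 0.73, 0.27, 0.06
Aggregate via t-conorm [max(a, b)]: 0.73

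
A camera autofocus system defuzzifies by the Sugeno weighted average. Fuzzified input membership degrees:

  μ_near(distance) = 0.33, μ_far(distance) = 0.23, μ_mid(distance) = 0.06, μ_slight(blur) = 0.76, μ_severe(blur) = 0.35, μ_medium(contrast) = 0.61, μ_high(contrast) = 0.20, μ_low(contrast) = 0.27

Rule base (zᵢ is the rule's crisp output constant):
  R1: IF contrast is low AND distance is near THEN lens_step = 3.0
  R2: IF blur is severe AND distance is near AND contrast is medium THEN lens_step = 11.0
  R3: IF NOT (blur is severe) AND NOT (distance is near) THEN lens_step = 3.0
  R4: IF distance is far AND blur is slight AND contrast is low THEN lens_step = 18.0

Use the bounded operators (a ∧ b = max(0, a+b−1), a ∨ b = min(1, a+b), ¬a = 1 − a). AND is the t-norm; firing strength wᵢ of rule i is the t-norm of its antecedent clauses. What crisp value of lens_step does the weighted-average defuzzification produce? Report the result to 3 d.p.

R1 (z=3.0): low=0.27, near=0.33; AND[max(0, a+b−1)] → w = 0.00
R2 (z=11.0): severe=0.35, near=0.33, medium=0.61; AND[max(0, a+b−1)] → w = 0.00
R3 (z=3.0): ¬severe=1−0.35=0.65, ¬near=1−0.33=0.67; AND[max(0, a+b−1)] → w = 0.32
R4 (z=18.0): far=0.23, slight=0.76, low=0.27; AND[max(0, a+b−1)] → w = 0.00
Weighted average = (0.00·3.0 + 0.00·11.0 + 0.32·3.0 + 0.00·18.0) / (0.00 + 0.00 + 0.32 + 0.00)
  = 0.9600 / 0.3200 = 3.000

3.000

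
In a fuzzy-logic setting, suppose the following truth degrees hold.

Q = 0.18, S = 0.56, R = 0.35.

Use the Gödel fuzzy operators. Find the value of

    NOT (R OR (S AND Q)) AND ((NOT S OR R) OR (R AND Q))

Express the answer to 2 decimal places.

S AND Q = min(a, b) on (0.56, 0.18) = 0.18
R OR (S AND Q) = max(a, b) on (0.35, 0.18) = 0.35
NOT (R OR (S AND Q)) = 1 − 0.35 = 0.65
NOT S = 1 − 0.56 = 0.44
NOT S OR R = max(a, b) on (0.44, 0.35) = 0.44
R AND Q = min(a, b) on (0.35, 0.18) = 0.18
(NOT S OR R) OR (R AND Q) = max(a, b) on (0.44, 0.18) = 0.44
NOT (R OR (S AND Q)) AND ((NOT S OR R) OR (R AND Q)) = min(a, b) on (0.65, 0.44) = 0.44

0.44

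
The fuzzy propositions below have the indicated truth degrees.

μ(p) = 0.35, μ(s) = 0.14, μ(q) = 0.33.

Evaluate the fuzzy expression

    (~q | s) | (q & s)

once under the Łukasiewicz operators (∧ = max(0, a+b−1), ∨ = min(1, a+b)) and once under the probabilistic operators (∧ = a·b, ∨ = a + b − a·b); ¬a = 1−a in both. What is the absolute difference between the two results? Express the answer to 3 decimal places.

0.081

Under Łukasiewicz:
  ~q = 1 − 0.33 = 0.67
  ~q | s = min(1, a+b) on (0.67, 0.14) = 0.81
  q & s = max(0, a+b−1) on (0.33, 0.14) = 0.00
  (~q | s) | (q & s) = min(1, a+b) on (0.81, 0.00) = 0.81
  → value = 0.8100
Under probabilistic:
  ~q = 1 − 0.3300 = 0.6700
  ~q | s = a + b − a·b on (0.6700, 0.1400) = 0.7162
  q & s = a·b on (0.3300, 0.1400) = 0.0462
  (~q | s) | (q & s) = a + b − a·b on (0.7162, 0.0462) = 0.7293
  → value = 0.7293
|0.8100 − 0.7293| = 0.081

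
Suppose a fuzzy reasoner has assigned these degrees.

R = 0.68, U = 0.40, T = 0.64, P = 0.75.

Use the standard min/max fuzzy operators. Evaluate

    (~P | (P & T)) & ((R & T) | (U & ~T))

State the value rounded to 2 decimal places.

~P = 1 − 0.75 = 0.25
P & T = min(a, b) on (0.75, 0.64) = 0.64
~P | (P & T) = max(a, b) on (0.25, 0.64) = 0.64
R & T = min(a, b) on (0.68, 0.64) = 0.64
~T = 1 − 0.64 = 0.36
U & ~T = min(a, b) on (0.40, 0.36) = 0.36
(R & T) | (U & ~T) = max(a, b) on (0.64, 0.36) = 0.64
(~P | (P & T)) & ((R & T) | (U & ~T)) = min(a, b) on (0.64, 0.64) = 0.64

0.64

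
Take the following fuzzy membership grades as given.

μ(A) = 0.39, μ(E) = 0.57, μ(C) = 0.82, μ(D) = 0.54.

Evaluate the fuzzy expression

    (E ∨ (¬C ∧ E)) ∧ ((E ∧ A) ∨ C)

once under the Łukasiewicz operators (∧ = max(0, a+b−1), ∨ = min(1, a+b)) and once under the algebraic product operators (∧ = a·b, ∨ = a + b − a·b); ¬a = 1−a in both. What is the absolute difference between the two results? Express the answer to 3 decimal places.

Under Łukasiewicz:
  ¬C = 1 − 0.82 = 0.18
  ¬C ∧ E = max(0, a+b−1) on (0.18, 0.57) = 0.00
  E ∨ (¬C ∧ E) = min(1, a+b) on (0.57, 0.00) = 0.57
  E ∧ A = max(0, a+b−1) on (0.57, 0.39) = 0.00
  (E ∧ A) ∨ C = min(1, a+b) on (0.00, 0.82) = 0.82
  (E ∨ (¬C ∧ E)) ∧ ((E ∧ A) ∨ C) = max(0, a+b−1) on (0.57, 0.82) = 0.39
  → value = 0.3900
Under algebraic product:
  ¬C = 1 − 0.8200 = 0.1800
  ¬C ∧ E = a·b on (0.1800, 0.5700) = 0.1026
  E ∨ (¬C ∧ E) = a + b − a·b on (0.5700, 0.1026) = 0.6141
  E ∧ A = a·b on (0.5700, 0.3900) = 0.2223
  (E ∧ A) ∨ C = a + b − a·b on (0.2223, 0.8200) = 0.8600
  (E ∨ (¬C ∧ E)) ∧ ((E ∧ A) ∨ C) = a·b on (0.6141, 0.8600) = 0.5282
  → value = 0.5282
|0.3900 − 0.5282| = 0.138

0.138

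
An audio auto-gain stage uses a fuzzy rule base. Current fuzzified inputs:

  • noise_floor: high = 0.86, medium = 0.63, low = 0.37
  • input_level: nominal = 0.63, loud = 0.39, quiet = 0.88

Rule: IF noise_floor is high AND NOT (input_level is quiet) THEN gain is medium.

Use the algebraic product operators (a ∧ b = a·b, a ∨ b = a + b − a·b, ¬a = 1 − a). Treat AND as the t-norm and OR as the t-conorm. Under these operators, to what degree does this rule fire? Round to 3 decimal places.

0.103

firing strength: high=0.86, ¬quiet=1−0.88=0.12; AND[a·b] → w = 0.1032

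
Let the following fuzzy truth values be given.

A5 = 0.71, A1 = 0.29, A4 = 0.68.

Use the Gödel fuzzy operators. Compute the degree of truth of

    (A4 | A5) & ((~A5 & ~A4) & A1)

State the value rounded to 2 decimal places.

A4 | A5 = max(a, b) on (0.68, 0.71) = 0.71
~A5 = 1 − 0.71 = 0.29
~A4 = 1 − 0.68 = 0.32
~A5 & ~A4 = min(a, b) on (0.29, 0.32) = 0.29
(~A5 & ~A4) & A1 = min(a, b) on (0.29, 0.29) = 0.29
(A4 | A5) & ((~A5 & ~A4) & A1) = min(a, b) on (0.71, 0.29) = 0.29

0.29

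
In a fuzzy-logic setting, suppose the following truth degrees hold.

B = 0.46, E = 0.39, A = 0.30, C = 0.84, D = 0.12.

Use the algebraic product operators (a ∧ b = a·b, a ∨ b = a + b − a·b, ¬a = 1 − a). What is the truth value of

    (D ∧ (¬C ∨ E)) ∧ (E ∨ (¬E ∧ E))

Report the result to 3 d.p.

0.031

¬C = 1 − 0.8400 = 0.1600
¬C ∨ E = a + b − a·b on (0.1600, 0.3900) = 0.4876
D ∧ (¬C ∨ E) = a·b on (0.1200, 0.4876) = 0.0585
¬E = 1 − 0.3900 = 0.6100
¬E ∧ E = a·b on (0.6100, 0.3900) = 0.2379
E ∨ (¬E ∧ E) = a + b − a·b on (0.3900, 0.2379) = 0.5351
(D ∧ (¬C ∨ E)) ∧ (E ∨ (¬E ∧ E)) = a·b on (0.0585, 0.5351) = 0.0313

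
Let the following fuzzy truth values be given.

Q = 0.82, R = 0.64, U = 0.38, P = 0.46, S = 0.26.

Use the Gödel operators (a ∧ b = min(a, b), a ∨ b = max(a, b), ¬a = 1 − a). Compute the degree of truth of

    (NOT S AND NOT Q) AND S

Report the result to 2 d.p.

NOT S = 1 − 0.26 = 0.74
NOT Q = 1 − 0.82 = 0.18
NOT S AND NOT Q = min(a, b) on (0.74, 0.18) = 0.18
(NOT S AND NOT Q) AND S = min(a, b) on (0.18, 0.26) = 0.18

0.18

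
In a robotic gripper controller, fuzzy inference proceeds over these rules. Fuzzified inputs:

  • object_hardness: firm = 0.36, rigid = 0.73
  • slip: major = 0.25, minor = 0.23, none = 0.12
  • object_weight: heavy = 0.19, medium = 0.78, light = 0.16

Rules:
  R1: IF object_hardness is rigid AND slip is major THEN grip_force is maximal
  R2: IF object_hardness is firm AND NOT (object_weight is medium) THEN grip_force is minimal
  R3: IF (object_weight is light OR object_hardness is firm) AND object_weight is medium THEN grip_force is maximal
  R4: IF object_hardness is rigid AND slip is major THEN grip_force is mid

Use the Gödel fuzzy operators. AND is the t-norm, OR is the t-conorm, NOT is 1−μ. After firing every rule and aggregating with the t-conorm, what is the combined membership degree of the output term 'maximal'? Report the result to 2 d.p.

R1: rigid=0.73, major=0.25; AND[min(a, b)] → w = 0.25
R2: firm=0.36, ¬medium=1−0.78=0.22; AND[min(a, b)] → w = 0.22
R3: (light=0.16 OR firm=0.36) = 0.36; AND[min(a, b)] with medium=0.78 → w = 0.36
R4: rigid=0.73, major=0.25; AND[min(a, b)] → w = 0.25
Rules with consequent 'maximal': {R1, R3} → strengths 0.25, 0.36
Aggregate via t-conorm [max(a, b)]: 0.36

0.36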